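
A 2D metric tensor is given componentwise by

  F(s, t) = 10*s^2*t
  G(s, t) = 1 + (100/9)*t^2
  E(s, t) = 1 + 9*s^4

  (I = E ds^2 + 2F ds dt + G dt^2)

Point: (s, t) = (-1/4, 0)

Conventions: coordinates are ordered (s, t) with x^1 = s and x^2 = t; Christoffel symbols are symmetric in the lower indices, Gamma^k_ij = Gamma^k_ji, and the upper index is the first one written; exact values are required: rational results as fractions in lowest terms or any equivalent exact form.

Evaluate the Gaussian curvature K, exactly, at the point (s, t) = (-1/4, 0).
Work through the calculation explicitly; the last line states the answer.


E = 265/256, F = 0, G = 1, EG - F^2 = 265/256 at the point
E_s = -9/16, E_t = 0, F_s = 0, F_t = 5/8, G_s = 0, G_t = 0
E_tt = 0, F_st = -5, G_ss = 0
Evaluate Brioschi's two determinant matrices M1, M2 and divide by (EG - F^2)^2.
M1 = [[-E_tt/2 + F_st - G_ss/2, E_s/2, F_s - E_t/2], [F_t - G_s/2, E, F], [G_t/2, F, G]] = [[-5, -9/32, 0], [5/8, 265/256, 0], [0, 0, 1]]; det M1 = -5
M2 = [[0, E_t/2, G_s/2], [E_t/2, E, F], [G_s/2, F, G]] = [[0, 0, 0], [0, 265/256, 0], [0, 0, 1]]; det M2 = 0
det M1 - det M2 = -5; K = -5 / (265/256)^2 = -65536/14045

Answer: K = -65536/14045


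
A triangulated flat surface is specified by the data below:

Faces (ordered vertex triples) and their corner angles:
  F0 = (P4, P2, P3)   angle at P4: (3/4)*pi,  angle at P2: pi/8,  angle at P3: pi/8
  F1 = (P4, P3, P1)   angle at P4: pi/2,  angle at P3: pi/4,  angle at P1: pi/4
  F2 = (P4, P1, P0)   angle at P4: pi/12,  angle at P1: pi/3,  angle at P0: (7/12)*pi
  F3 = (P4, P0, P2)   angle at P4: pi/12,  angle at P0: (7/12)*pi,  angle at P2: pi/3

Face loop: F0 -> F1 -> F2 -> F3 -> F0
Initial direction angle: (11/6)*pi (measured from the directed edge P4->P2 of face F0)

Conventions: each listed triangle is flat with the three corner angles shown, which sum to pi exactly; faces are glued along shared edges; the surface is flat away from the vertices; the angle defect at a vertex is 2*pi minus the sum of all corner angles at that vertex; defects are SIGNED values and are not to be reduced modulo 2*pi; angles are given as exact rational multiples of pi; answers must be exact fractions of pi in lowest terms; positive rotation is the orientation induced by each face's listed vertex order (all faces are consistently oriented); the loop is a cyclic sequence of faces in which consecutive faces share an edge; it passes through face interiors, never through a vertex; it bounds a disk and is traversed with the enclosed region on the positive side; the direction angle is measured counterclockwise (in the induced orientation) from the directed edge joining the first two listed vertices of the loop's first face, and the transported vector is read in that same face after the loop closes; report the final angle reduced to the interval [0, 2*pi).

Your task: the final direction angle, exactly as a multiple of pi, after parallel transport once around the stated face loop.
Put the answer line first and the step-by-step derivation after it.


Answer: final direction angle = (5/12)*pi

enclosed vertex P4: corner angles sum to (17/12)*pi, defect = 2*pi - (17/12)*pi = (7/12)*pi
by Gauss-Bonnet the loop rotates the vector by the enclosed defect sum (positive orientation, mod 2*pi)
final angle = (11/6)*pi + (7/12)*pi = (5/12)*pi (mod 2*pi)


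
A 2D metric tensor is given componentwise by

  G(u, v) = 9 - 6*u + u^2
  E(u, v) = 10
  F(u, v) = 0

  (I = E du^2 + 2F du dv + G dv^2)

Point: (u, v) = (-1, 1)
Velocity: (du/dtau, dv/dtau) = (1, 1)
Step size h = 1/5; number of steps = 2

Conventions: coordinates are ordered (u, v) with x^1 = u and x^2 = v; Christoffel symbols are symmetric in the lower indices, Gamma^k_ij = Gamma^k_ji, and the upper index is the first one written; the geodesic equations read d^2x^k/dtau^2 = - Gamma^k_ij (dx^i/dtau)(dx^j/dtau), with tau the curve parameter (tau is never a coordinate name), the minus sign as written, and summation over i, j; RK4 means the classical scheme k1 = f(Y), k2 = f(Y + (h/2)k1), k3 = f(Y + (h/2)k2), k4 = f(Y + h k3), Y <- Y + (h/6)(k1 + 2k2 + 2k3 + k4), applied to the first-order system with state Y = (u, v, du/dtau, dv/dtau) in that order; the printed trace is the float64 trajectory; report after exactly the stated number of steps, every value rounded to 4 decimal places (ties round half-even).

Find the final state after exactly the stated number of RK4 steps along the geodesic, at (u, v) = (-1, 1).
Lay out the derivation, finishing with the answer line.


f(Y) = (du/dtau, dv/dtau, -Gamma^u_ij Y'^i Y'^j, -Gamma^v_ij Y'^i Y'^j) with the Gammas evaluated at the stage position; h = 0.200000; intermediate values shown to 6 dp
step 0: u = -1.0000, v = 1.0000, du/dtau = 1.0000, dv/dtau = 1.0000
step 1:
  k1: at (u, v) = (-1.000000, 1.000000), (du/dtau, dv/dtau) = (1.000000, 1.000000); Gamma_uuu = 0.000000, Gamma_uuv = 0.000000, Gamma_uvv = 0.400000, Gamma_vuu = 0.000000, Gamma_vuv = -0.250000, Gamma_vvv = 0.000000; k1 = (1.000000, 1.000000, -0.400000, 0.500000)
  k2: at (u, v) = (-0.900000, 1.100000), (du/dtau, dv/dtau) = (0.960000, 1.050000); Gamma_uuu = 0.000000, Gamma_uuv = 0.000000, Gamma_uvv = 0.390000, Gamma_vuu = 0.000000, Gamma_vuv = -0.256410, Gamma_vvv = 0.000000; k2 = (0.960000, 1.050000, -0.429975, 0.516923)
  k3: at (u, v) = (-0.904000, 1.105000), (du/dtau, dv/dtau) = (0.957002, 1.051692); Gamma_uuu = 0.000000, Gamma_uuv = 0.000000, Gamma_uvv = 0.390400, Gamma_vuu = 0.000000, Gamma_vuv = -0.256148, Gamma_vvv = 0.000000; k3 = (0.957002, 1.051692, -0.431805, 0.515611)
  k4: at (u, v) = (-0.808600, 1.210338), (du/dtau, dv/dtau) = (0.913639, 1.103122); Gamma_uuu = 0.000000, Gamma_uuv = 0.000000, Gamma_uvv = 0.380860, Gamma_vuu = 0.000000, Gamma_vuv = -0.262564, Gamma_vvv = 0.000000; k4 = (0.913639, 1.103122, -0.463460, 0.529253)
  Y <- Y + (h/6)(k1 + 2k2 + 2k3 + k4): u = -0.8084, v = 1.2102, du/dtau = 0.9138, dv/dtau = 1.1031
step 2:
  k1: at (u, v) = (-0.808412, 1.210217), (du/dtau, dv/dtau) = (0.913766, 1.103144); Gamma_uuu = 0.000000, Gamma_uuv = 0.000000, Gamma_uvv = 0.380841, Gamma_vuu = 0.000000, Gamma_vuv = -0.262577, Gamma_vvv = 0.000000; k1 = (0.913766, 1.103144, -0.463456, 0.529363)
  k2: at (u, v) = (-0.717035, 1.320531), (du/dtau, dv/dtau) = (0.867420, 1.156080); Gamma_uuu = 0.000000, Gamma_uuv = 0.000000, Gamma_uvv = 0.371704, Gamma_vuu = 0.000000, Gamma_vuv = -0.269032, Gamma_vvv = 0.000000; k2 = (0.867420, 1.156080, -0.496790, 0.539574)
  k3: at (u, v) = (-0.721670, 1.325825), (du/dtau, dv/dtau) = (0.864087, 1.157101); Gamma_uuu = 0.000000, Gamma_uuv = 0.000000, Gamma_uvv = 0.372167, Gamma_vuu = 0.000000, Gamma_vuv = -0.268697, Gamma_vvv = 0.000000; k3 = (0.864087, 1.157101, -0.498288, 0.537305)
  k4: at (u, v) = (-0.635594, 1.441637), (du/dtau, dv/dtau) = (0.814108, 1.210605); Gamma_uuu = 0.000000, Gamma_uuv = 0.000000, Gamma_uvv = 0.363559, Gamma_vuu = 0.000000, Gamma_vuv = -0.275058, Gamma_vvv = 0.000000; k4 = (0.814108, 1.210605, -0.532820, 0.542175)
  Y <- Y + (h/6)(k1 + 2k2 + 2k3 + k4): u = -0.6354, v = 1.4416, du/dtau = 0.8142, dv/dtau = 1.2107

Answer: u = -0.6354, v = 1.4416, du/dtau = 0.8142, dv/dtau = 1.2107


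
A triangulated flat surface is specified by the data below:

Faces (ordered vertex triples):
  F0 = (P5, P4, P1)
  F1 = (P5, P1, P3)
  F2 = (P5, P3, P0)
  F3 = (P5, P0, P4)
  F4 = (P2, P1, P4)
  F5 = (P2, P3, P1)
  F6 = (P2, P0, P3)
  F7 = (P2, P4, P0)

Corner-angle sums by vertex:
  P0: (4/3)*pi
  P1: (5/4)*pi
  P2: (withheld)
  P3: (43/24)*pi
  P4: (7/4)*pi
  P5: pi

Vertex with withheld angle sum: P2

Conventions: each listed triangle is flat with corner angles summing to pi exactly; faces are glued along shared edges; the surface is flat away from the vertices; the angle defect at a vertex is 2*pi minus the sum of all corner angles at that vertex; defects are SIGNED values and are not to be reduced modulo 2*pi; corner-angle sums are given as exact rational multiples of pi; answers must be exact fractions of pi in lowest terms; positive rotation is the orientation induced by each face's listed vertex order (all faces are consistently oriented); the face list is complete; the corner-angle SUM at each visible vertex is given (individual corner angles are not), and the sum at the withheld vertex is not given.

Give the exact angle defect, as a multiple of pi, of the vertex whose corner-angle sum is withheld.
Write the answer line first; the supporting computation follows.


Answer: defect(P2) = (9/8)*pi

V = 6, E = 12, F = 8; chi = V - E + F = 2
Gauss-Bonnet: total defect = 2*pi*chi = 4*pi; visible defects sum to (23/8)*pi


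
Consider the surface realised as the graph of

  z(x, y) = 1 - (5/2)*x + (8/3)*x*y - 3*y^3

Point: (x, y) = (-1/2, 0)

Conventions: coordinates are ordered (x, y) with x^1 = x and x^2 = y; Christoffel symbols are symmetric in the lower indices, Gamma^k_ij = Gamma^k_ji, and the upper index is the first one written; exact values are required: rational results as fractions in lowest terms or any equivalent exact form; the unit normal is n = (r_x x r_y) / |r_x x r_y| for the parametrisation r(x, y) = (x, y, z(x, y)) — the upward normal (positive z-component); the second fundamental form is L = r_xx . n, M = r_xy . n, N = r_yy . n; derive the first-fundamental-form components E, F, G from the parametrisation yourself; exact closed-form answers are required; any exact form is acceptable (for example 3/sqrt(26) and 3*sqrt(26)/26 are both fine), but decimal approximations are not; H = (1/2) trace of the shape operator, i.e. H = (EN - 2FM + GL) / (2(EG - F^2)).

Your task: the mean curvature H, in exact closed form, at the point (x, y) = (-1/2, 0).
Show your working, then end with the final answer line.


z_x = -5/2, z_y = -4/3, z_xx = 0, z_xy = 8/3, z_yy = 0
E = 29/4, F = 10/3, G = 25/9; answer radicand W^2 = 325/36
unnormalised second-form numerators: l = 0, m = 8/3, n = 0; L = l/sqrt(325/36), and similarly M = m/sqrt(W^2), N = n/sqrt(W^2)
H = (E*n - 2*F*m + G*l) / (2*(EG - F^2)*sqrt(W^2)); E*n - 2*F*m + G*l = -160/9, EG - F^2 = 325/36, so H = (-64/65)/sqrt(325/36)

Answer: H = -384*sqrt(13)/4225


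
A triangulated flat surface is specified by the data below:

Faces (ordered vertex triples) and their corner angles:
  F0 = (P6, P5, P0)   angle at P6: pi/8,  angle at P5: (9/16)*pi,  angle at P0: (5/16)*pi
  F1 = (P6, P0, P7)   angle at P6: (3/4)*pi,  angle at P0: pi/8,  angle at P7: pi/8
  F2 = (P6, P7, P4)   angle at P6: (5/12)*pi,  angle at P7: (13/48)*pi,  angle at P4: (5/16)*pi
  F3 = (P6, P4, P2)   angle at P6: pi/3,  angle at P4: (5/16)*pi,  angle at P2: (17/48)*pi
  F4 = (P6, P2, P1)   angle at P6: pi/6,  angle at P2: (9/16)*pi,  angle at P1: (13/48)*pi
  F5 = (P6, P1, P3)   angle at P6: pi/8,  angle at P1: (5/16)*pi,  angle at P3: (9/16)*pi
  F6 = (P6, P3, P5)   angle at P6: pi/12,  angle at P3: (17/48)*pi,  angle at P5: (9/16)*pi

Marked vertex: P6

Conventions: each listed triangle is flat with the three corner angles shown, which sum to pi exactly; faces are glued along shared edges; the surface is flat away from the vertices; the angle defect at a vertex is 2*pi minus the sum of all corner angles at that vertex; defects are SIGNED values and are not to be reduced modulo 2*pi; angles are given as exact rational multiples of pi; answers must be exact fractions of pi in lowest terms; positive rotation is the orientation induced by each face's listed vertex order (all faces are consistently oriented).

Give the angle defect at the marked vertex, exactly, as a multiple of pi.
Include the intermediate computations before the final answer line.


Sum of corner angles at P6: 2*pi
defect = 2*pi - 2*pi

Answer: defect(P6) = 0


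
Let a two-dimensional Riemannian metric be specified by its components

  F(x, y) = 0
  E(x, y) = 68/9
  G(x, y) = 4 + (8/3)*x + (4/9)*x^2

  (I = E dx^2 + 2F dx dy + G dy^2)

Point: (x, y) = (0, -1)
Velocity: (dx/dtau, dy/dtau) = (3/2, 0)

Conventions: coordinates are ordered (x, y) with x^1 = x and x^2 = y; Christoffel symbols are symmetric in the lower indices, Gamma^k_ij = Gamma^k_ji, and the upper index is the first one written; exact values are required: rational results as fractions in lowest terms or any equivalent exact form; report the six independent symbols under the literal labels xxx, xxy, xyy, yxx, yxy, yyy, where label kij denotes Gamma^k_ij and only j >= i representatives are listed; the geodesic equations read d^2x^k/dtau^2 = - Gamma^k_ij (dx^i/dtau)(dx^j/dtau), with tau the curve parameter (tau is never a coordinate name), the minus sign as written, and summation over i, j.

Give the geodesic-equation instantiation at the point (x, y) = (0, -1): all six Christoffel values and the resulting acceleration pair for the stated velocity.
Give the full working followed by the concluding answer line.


E = 68/9, F = 0, G = 4 at the point
E_x = 0, E_y = 0, F_x = 0, F_y = 0, G_x = 8/3, G_y = 0
EG - F^2 = 272/9;  g^inv = (9/272) * [[4, 0], [0, 68/9]]
first-kind symbols [ij,l] = (1/2)(d_i g_jl + d_j g_il - d_l g_ij): [xx,x] = E_x/2 = 0, [xx,y] = F_x - E_y/2 = 0, [xy,x] = E_y/2 = 0, [xy,y] = G_x/2 = 4/3, [yy,x] = F_y - G_x/2 = -4/3, [yy,y] = G_y/2 = 0
Gamma^x_ij = (G*[ij,x] - F*[ij,y])/(EG - F^2), Gamma^y_ij = (E*[ij,y] - F*[ij,x])/(EG - F^2)
Gamma_xxx = 0, Gamma_xxy = 0, Gamma_xyy = -3/17, Gamma_yxx = 0, Gamma_yxy = 1/3, Gamma_yyy = 0
d^2x/dtau^2 = -(Gamma_xxx*(3/2)^2 + 2*Gamma_xxy*(3/2)*(0) + Gamma_xyy*(0)^2) = 0
d^2y/dtau^2 = -(Gamma_yxx*(3/2)^2 + 2*Gamma_yxy*(3/2)*(0) + Gamma_yyy*(0)^2) = 0

Answer: Gamma_xxx = 0, Gamma_xxy = 0, Gamma_xyy = -3/17, Gamma_yxx = 0, Gamma_yxy = 1/3, Gamma_yyy = 0; accelerations (d^2x/dtau^2, d^2y/dtau^2) = (0, 0)


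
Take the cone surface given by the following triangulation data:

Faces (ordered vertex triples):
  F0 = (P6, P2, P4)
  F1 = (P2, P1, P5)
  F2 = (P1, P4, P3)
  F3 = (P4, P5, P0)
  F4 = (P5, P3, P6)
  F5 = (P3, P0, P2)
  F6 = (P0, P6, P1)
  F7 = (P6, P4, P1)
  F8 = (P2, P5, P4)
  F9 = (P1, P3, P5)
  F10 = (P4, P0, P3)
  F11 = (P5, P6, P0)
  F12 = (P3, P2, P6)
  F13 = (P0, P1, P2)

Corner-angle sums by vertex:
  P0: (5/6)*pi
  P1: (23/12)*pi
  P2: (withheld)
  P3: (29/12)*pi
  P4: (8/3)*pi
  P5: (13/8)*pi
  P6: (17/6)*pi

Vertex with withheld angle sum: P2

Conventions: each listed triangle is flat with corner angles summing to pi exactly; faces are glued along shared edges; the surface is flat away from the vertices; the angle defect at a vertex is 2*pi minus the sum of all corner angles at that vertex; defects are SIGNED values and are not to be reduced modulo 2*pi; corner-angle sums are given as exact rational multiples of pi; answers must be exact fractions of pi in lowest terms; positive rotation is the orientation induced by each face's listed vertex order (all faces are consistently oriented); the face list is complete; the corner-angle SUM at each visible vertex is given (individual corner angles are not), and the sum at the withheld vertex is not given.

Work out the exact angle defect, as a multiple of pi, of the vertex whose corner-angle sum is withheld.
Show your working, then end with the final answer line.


V = 7, E = 21, F = 14; chi = V - E + F = 0
Gauss-Bonnet: total defect = 2*pi*chi = 0; visible defects sum to (-7/24)*pi

Answer: defect(P2) = (7/24)*pi


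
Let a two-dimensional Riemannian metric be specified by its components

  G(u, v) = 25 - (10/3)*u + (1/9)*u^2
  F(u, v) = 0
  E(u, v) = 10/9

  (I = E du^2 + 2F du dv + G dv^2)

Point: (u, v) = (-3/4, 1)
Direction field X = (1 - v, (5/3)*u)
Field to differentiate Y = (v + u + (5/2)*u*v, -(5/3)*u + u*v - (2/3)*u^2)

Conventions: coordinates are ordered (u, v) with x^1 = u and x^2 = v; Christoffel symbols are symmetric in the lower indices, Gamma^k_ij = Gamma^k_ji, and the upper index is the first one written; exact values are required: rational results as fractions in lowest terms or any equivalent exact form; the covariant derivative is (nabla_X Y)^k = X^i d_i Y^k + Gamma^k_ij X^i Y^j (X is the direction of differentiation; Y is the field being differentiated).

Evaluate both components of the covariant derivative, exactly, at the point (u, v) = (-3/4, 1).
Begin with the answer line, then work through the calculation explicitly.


Answer: (nabla_X Y)^u = 217/256, (nabla_X Y)^v = 815/1008

E = 10/9, F = 0, G = 441/16 at the point
E_u = 0, E_v = 0, F_u = 0, F_v = 0, G_u = -7/2, G_v = 0
EG - F^2 = 245/8;  g^inv = (8/245) * [[441/16, 0], [0, 10/9]]
first-kind symbols [ij,l] = (1/2)(d_i g_jl + d_j g_il - d_l g_ij): [uu,u] = E_u/2 = 0, [uu,v] = F_u - E_v/2 = 0, [uv,u] = E_v/2 = 0, [uv,v] = G_u/2 = -7/4, [vv,u] = F_v - G_u/2 = 7/4, [vv,v] = G_v/2 = 0
Gamma^u_ij = (G*[ij,u] - F*[ij,v])/(EG - F^2), Gamma^v_ij = (E*[ij,v] - F*[ij,u])/(EG - F^2)
Gamma_uuu = 0, Gamma_uuv = 0, Gamma_uvv = 63/40, Gamma_vuu = 0, Gamma_vuv = -4/63, Gamma_vvv = 0
X = (0, -5/4), Y = (-13/8, 1/8) at the point


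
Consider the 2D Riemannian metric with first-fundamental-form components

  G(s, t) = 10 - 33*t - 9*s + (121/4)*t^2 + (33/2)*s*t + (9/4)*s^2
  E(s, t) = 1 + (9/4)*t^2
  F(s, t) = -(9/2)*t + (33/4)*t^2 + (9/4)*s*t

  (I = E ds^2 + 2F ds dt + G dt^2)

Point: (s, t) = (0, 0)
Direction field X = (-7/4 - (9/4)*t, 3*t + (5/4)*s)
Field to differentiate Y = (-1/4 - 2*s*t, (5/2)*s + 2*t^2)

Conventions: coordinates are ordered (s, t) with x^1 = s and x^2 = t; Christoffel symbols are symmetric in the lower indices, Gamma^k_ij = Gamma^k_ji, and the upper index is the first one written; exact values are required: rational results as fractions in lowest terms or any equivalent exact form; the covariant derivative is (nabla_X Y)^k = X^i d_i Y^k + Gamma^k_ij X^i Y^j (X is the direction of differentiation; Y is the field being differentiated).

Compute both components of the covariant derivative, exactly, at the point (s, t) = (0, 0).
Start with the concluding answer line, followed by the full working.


Answer: (nabla_X Y)^s = 0, (nabla_X Y)^t = -35/8

E = 1, F = 0, G = 10 at the point
E_s = 0, E_t = 0, F_s = 0, F_t = -9/2, G_s = -9, G_t = -33
EG - F^2 = 10;  g^inv = (1/10) * [[10, 0], [0, 1]]
first-kind symbols [ij,l] = (1/2)(d_i g_jl + d_j g_il - d_l g_ij): [ss,s] = E_s/2 = 0, [ss,t] = F_s - E_t/2 = 0, [st,s] = E_t/2 = 0, [st,t] = G_s/2 = -9/2, [tt,s] = F_t - G_s/2 = 0, [tt,t] = G_t/2 = -33/2
Gamma^s_ij = (G*[ij,s] - F*[ij,t])/(EG - F^2), Gamma^t_ij = (E*[ij,t] - F*[ij,s])/(EG - F^2)
Gamma_sss = 0, Gamma_sst = 0, Gamma_stt = 0, Gamma_tss = 0, Gamma_tst = -9/20, Gamma_ttt = -33/20
X = (-7/4, 0), Y = (-1/4, 0) at the point


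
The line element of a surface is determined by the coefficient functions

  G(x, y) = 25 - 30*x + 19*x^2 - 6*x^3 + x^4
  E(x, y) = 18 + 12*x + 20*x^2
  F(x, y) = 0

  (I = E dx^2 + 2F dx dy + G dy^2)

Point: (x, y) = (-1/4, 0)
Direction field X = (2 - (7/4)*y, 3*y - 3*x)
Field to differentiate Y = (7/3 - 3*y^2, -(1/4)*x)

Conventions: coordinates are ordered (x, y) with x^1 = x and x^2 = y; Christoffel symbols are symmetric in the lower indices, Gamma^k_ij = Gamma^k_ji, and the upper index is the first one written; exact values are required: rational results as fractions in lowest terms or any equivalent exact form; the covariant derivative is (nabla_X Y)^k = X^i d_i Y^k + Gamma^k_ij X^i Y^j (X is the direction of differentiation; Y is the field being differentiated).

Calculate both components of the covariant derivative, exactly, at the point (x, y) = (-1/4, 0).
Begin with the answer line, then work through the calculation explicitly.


Answer: (nabla_X Y)^x = 34531/99840, (nabla_X Y)^y = -101/62

E = 65/4, F = 0, G = 8649/256 at the point
E_x = 2, E_y = 0, F_x = 0, F_y = 0, G_x = -651/16, G_y = 0
EG - F^2 = 562185/1024;  g^inv = (1024/562185) * [[8649/256, 0], [0, 65/4]]
first-kind symbols [ij,l] = (1/2)(d_i g_jl + d_j g_il - d_l g_ij): [xx,x] = E_x/2 = 1, [xx,y] = F_x - E_y/2 = 0, [xy,x] = E_y/2 = 0, [xy,y] = G_x/2 = -651/32, [yy,x] = F_y - G_x/2 = 651/32, [yy,y] = G_y/2 = 0
Gamma^x_ij = (G*[ij,x] - F*[ij,y])/(EG - F^2), Gamma^y_ij = (E*[ij,y] - F*[ij,x])/(EG - F^2)
Gamma_xxx = 4/65, Gamma_xxy = 0, Gamma_xyy = 651/520, Gamma_yxx = 0, Gamma_yxy = -56/93, Gamma_yyy = 0
X = (2, 3/4), Y = (7/3, 1/16) at the point


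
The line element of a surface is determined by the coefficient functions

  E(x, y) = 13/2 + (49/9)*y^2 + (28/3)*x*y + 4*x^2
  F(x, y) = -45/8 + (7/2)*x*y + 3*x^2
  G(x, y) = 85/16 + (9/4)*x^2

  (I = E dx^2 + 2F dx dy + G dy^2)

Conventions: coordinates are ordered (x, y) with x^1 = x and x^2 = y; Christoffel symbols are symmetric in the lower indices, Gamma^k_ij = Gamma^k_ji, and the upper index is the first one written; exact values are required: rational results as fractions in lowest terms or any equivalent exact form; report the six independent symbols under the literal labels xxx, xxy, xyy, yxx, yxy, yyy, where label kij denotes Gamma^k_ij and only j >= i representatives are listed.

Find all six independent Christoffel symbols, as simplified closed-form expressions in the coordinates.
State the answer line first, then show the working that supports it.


Answer: Gamma_xxx = (2880*x^3 + 6720*x^2*y + 3920*x*y^2 + 16560*x + 7980*y)/(40104*x^2 + 51240*x*y + 16660*y^2 + 1665), Gamma_xxy = (2160*x^3 + 2520*x^2*y + 21570*x + 16660*y)/(40104*x^2 + 51240*x*y + 16660*y^2 + 1665), Gamma_xyy = (1620*x^3 + 3825*x)/(40104*x^2 + 51240*x*y + 16660*y^2 + 1665), Gamma_yxx = (-34560*x^3 - 120960*x^2*y - 141120*x*y^2 + 161568*x - 54880*y^3 + 70560*y)/(360936*x^2 + 461160*x*y + 149940*y^2 + 14985), Gamma_yxy = (-2880*x^3 - 6720*x^2*y - 3920*x*y^2 + 23544*x + 17640*y)/(40104*x^2 + 51240*x*y + 16660*y^2 + 1665), Gamma_yyy = (-2160*x^3 - 2520*x^2*y + 4050*x)/(40104*x^2 + 51240*x*y + 16660*y^2 + 1665)

E = 13/2 + (49/9)*y^2 + (28/3)*x*y + 4*x^2; F = -45/8 + (7/2)*x*y + 3*x^2; G = 85/16 + (9/4)*x^2
Gamma^k_ij = (1/2) g^{kl} (d_i g_jl + d_j g_il - d_l g_ij), with g^inv = (1/(EG-F^2)) [[G, -F], [-F, E]]
first partials: E_x = (28/3)*y + 8*x, E_y = (98/9)*y + (28/3)*x, F_x = (7/2)*y + 6*x, F_y = (7/2)*x, G_x = (9/2)*x, G_y = 0
D = EG - F^2 = 185/64 + (4165/144)*y^2 + (2135/24)*x*y + (557/8)*x^2
expanded: Gamma^x_xx = (G E_x - 2F F_x + F E_y)/(2D), Gamma^x_xy = (G E_y - F G_x)/(2D), Gamma^x_yy = (2G F_y - G G_x - F G_y)/(2D), Gamma^y_xx = (2E F_x - E E_y - F E_x)/(2D), Gamma^y_xy = (E G_x - F E_y)/(2D), Gamma^y_yy = (E G_y - 2F F_y + F G_x)/(2D); substitute and cancel common factors


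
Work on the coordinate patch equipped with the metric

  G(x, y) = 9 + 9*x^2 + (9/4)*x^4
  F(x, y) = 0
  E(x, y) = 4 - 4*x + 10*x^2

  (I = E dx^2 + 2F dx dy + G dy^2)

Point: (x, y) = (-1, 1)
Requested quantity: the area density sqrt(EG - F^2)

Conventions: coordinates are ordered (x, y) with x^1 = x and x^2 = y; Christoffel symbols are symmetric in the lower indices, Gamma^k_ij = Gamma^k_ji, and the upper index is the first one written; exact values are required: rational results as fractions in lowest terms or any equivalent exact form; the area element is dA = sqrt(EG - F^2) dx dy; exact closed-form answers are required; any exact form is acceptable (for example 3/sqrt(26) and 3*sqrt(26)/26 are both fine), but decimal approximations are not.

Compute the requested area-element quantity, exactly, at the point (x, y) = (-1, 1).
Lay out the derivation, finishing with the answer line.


E = 18, F = 0, G = 81/4; EG - F^2 = 729/2

Answer: sqrt(EG - F^2) = 27*sqrt(2)/2


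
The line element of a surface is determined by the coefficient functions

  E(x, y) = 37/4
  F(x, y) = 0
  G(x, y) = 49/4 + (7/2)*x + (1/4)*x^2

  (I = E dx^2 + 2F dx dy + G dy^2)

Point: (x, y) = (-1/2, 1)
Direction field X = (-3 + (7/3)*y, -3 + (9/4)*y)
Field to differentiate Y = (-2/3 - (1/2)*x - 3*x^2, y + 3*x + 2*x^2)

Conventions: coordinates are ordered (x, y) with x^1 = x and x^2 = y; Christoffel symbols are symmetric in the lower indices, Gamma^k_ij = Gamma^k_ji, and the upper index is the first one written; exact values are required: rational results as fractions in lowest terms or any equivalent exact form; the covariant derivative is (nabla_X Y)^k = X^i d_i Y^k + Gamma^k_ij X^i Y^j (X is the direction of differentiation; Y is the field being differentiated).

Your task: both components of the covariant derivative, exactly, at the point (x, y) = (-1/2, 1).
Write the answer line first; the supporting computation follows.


Answer: (nabla_X Y)^x = -5/3, (nabla_X Y)^y = -50/39

E = 37/4, F = 0, G = 169/16 at the point
E_x = 0, E_y = 0, F_x = 0, F_y = 0, G_x = 13/4, G_y = 0
EG - F^2 = 6253/64;  g^inv = (64/6253) * [[169/16, 0], [0, 37/4]]
first-kind symbols [ij,l] = (1/2)(d_i g_jl + d_j g_il - d_l g_ij): [xx,x] = E_x/2 = 0, [xx,y] = F_x - E_y/2 = 0, [xy,x] = E_y/2 = 0, [xy,y] = G_x/2 = 13/8, [yy,x] = F_y - G_x/2 = -13/8, [yy,y] = G_y/2 = 0
Gamma^x_ij = (G*[ij,x] - F*[ij,y])/(EG - F^2), Gamma^y_ij = (E*[ij,y] - F*[ij,x])/(EG - F^2)
Gamma_xxx = 0, Gamma_xxy = 0, Gamma_xyy = -13/74, Gamma_yxx = 0, Gamma_yxy = 2/13, Gamma_yyy = 0
X = (-2/3, -3/4), Y = (-7/6, 0) at the point


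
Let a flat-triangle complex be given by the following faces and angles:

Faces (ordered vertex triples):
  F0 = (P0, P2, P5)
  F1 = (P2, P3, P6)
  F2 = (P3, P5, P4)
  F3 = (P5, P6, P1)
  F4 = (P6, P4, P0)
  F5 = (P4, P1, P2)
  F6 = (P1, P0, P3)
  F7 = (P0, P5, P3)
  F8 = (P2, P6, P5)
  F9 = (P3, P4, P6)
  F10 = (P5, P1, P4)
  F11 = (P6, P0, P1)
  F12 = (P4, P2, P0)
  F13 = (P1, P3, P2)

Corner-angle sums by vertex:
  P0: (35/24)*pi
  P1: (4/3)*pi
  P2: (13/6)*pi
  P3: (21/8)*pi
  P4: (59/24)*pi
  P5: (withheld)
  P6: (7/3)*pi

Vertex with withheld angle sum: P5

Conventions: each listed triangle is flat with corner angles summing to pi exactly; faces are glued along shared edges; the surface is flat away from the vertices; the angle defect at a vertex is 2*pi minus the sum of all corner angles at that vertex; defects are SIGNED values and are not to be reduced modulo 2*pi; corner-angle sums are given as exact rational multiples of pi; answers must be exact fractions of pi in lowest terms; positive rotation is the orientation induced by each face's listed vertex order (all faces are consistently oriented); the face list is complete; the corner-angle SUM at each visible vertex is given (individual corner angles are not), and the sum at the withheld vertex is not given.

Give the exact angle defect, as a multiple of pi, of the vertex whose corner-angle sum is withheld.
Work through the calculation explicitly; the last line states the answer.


V = 7, E = 21, F = 14; chi = V - E + F = 0
Gauss-Bonnet: total defect = 2*pi*chi = 0; visible defects sum to (-3/8)*pi

Answer: defect(P5) = (3/8)*pi


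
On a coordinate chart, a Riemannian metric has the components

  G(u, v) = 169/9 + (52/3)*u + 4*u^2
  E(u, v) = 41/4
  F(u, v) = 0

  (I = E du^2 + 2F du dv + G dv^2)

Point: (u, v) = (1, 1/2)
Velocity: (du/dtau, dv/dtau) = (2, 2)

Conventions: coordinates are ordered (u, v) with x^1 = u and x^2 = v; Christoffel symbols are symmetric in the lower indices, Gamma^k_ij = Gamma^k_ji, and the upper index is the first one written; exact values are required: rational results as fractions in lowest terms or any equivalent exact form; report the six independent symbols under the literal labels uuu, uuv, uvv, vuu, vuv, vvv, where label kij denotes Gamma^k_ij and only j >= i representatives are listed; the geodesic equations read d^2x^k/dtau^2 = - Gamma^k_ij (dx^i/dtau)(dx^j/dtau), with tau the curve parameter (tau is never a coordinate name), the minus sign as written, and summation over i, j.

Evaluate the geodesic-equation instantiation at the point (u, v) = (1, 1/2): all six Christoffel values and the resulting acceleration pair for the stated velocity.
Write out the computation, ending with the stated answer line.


E = 41/4, F = 0, G = 361/9 at the point
E_u = 0, E_v = 0, F_u = 0, F_v = 0, G_u = 76/3, G_v = 0
EG - F^2 = 14801/36;  g^inv = (36/14801) * [[361/9, 0], [0, 41/4]]
first-kind symbols [ij,l] = (1/2)(d_i g_jl + d_j g_il - d_l g_ij): [uu,u] = E_u/2 = 0, [uu,v] = F_u - E_v/2 = 0, [uv,u] = E_v/2 = 0, [uv,v] = G_u/2 = 38/3, [vv,u] = F_v - G_u/2 = -38/3, [vv,v] = G_v/2 = 0
Gamma^u_ij = (G*[ij,u] - F*[ij,v])/(EG - F^2), Gamma^v_ij = (E*[ij,v] - F*[ij,u])/(EG - F^2)
Gamma_uuu = 0, Gamma_uuv = 0, Gamma_uvv = -152/123, Gamma_vuu = 0, Gamma_vuv = 6/19, Gamma_vvv = 0
d^2u/dtau^2 = -(Gamma_uuu*(2)^2 + 2*Gamma_uuv*(2)*(2) + Gamma_uvv*(2)^2) = 608/123
d^2v/dtau^2 = -(Gamma_vuu*(2)^2 + 2*Gamma_vuv*(2)*(2) + Gamma_vvv*(2)^2) = -48/19

Answer: Gamma_uuu = 0, Gamma_uuv = 0, Gamma_uvv = -152/123, Gamma_vuu = 0, Gamma_vuv = 6/19, Gamma_vvv = 0; accelerations (d^2u/dtau^2, d^2v/dtau^2) = (608/123, -48/19)


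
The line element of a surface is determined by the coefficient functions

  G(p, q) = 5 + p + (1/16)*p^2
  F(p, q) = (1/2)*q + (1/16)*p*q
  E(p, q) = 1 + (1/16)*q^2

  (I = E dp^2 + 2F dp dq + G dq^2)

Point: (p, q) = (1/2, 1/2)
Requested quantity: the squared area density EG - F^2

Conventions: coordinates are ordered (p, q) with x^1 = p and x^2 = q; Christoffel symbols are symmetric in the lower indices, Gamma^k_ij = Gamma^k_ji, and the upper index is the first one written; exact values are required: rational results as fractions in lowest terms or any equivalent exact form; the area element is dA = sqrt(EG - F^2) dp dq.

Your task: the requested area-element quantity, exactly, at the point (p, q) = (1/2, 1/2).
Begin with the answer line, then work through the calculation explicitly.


Answer: EG - F^2 = 177/32

E = 65/64, F = 17/64, G = 353/64; EG - F^2 = 177/32


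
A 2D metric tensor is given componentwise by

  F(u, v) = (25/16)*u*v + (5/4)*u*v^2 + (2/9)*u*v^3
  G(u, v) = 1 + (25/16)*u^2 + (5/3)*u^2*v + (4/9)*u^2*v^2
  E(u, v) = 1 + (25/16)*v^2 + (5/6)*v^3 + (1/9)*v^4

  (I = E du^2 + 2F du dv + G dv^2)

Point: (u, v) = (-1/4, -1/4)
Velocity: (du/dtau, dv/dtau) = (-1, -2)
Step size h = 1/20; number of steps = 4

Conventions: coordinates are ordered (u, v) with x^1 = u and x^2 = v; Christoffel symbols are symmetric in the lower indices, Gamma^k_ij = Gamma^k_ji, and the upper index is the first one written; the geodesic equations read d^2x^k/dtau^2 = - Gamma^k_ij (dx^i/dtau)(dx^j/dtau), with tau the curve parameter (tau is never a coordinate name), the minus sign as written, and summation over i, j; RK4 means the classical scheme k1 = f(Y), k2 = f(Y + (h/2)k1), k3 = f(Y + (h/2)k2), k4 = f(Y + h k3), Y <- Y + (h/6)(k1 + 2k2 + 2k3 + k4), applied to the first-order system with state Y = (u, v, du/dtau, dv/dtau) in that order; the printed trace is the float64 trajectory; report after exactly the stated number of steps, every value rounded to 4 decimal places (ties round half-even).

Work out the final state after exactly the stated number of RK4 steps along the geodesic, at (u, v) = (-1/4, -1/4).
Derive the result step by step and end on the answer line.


f(Y) = (du/dtau, dv/dtau, -Gamma^u_ij Y'^i Y'^j, -Gamma^v_ij Y'^i Y'^j) with the Gammas evaluated at the stage position; h = 0.050000; intermediate values shown to 6 dp
step 0: u = -0.2500, v = -0.2500, du/dtau = -1.0000, dv/dtau = -2.0000
step 1:
  k1: at (u, v) = (-0.250000, -0.250000), (du/dtau, dv/dtau) = (-1.000000, -2.000000); Gamma_uuu = 0.000000, Gamma_uuv = -0.272761, Gamma_uvv = 0.041963, Gamma_vuu = 0.000000, Gamma_vuv = -0.253278, Gamma_vvv = 0.038966; k1 = (-1.000000, -2.000000, 0.923192, 0.857250)
  k2: at (u, v) = (-0.275000, -0.300000), (du/dtau, dv/dtau) = (-0.976920, -1.978569); Gamma_uuu = 0.000000, Gamma_uuv = -0.301272, Gamma_uvv = 0.052603, Gamma_vuu = 0.000000, Gamma_vuv = -0.252152, Gamma_vvv = 0.044026; k2 = (-0.976920, -1.978569, 0.958733, 0.802418)
  k3: at (u, v) = (-0.274423, -0.299464), (du/dtau, dv/dtau) = (-0.976032, -1.979940); Gamma_uuu = 0.000000, Gamma_uuv = -0.301054, Gamma_uvv = 0.052437, Gamma_vuu = 0.000000, Gamma_vuv = -0.251936, Gamma_vvv = 0.043882; k3 = (-0.976032, -1.979940, 0.958001, 0.801703)
  k4: at (u, v) = (-0.298802, -0.348997), (du/dtau, dv/dtau) = (-0.952100, -1.959915); Gamma_uuu = 0.000000, Gamma_uuv = -0.322277, Gamma_uvv = 0.063104, Gamma_vuu = 0.000000, Gamma_vuv = -0.247611, Gamma_vvv = 0.048484; k4 = (-0.952100, -1.959915, 0.960362, 0.737861)
  Y <- Y + (h/6)(k1 + 2k2 + 2k3 + k4): u = -0.2988, v = -0.3490, du/dtau = -0.9524, dv/dtau = -1.9600
step 2:
  k1: at (u, v) = (-0.298817, -0.348974), (du/dtau, dv/dtau) = (-0.952358, -1.959972); Gamma_uuu = 0.000000, Gamma_uuv = -0.322265, Gamma_uvv = 0.063104, Gamma_vuu = 0.000000, Gamma_vuv = -0.247632, Gamma_vvv = 0.048490; k1 = (-0.952358, -1.959972, 0.960663, 0.738184)
  k2: at (u, v) = (-0.322626, -0.397974), (du/dtau, dv/dtau) = (-0.928342, -1.941517); Gamma_uuu = 0.000000, Gamma_uuv = -0.337165, Gamma_uvv = 0.073647, Gamma_vuu = 0.000000, Gamma_vuv = -0.240879, Gamma_vvv = 0.052615; k2 = (-0.928342, -1.941517, 0.937797, 0.669984)
  k3: at (u, v) = (-0.322025, -0.397512), (du/dtau, dv/dtau) = (-0.928913, -1.943222); Gamma_uuu = 0.000000, Gamma_uuv = -0.337112, Gamma_uvv = 0.073475, Gamma_vuu = 0.000000, Gamma_vuv = -0.240713, Gamma_vvv = 0.052465; k3 = (-0.928913, -1.943222, 0.939581, 0.670904)
  k4: at (u, v) = (-0.345262, -0.446136), (du/dtau, dv/dtau) = (-0.905379, -1.926427); Gamma_uuu = 0.000000, Gamma_uuv = -0.346795, Gamma_uvv = 0.083798, Gamma_vuu = 0.000000, Gamma_vuv = -0.232142, Gamma_vvv = 0.056094; k4 = (-0.905379, -1.926427, 0.898741, 0.601611)
  Y <- Y + (h/6)(k1 + 2k2 + 2k3 + k4): u = -0.3453, v = -0.4461, du/dtau = -0.9056, dv/dtau = -1.9265
step 3:
  k1: at (u, v) = (-0.345252, -0.446107), (du/dtau, dv/dtau) = (-0.905573, -1.926459); Gamma_uuu = 0.000000, Gamma_uuv = -0.346790, Gamma_uvv = 0.083792, Gamma_vuu = 0.000000, Gamma_vuv = -0.232150, Gamma_vvv = 0.056093; k1 = (-0.905573, -1.926459, 0.899013, 0.601821)
  k2: at (u, v) = (-0.367891, -0.494268), (du/dtau, dv/dtau) = (-0.883098, -1.911413); Gamma_uuu = 0.000000, Gamma_uuv = -0.352075, Gamma_uvv = 0.093809, Gamma_vuu = 0.000000, Gamma_vuv = -0.222271, Gamma_vvv = 0.059223; k2 = (-0.883098, -1.911413, 0.845849, 0.533999)
  k3: at (u, v) = (-0.367330, -0.493892), (du/dtau, dv/dtau) = (-0.884427, -1.913109); Gamma_uuu = 0.000000, Gamma_uuv = -0.352109, Gamma_uvv = 0.093649, Gamma_vuu = 0.000000, Gamma_vuv = -0.222157, Gamma_vvv = 0.059086; k3 = (-0.884427, -1.913109, 0.848785, 0.535526)
  k4: at (u, v) = (-0.389473, -0.541762), (du/dtau, dv/dtau) = (-0.863134, -1.899683); Gamma_uuu = 0.000000, Gamma_uuv = -0.353800, Gamma_uvv = 0.103354, Gamma_vuu = 0.000000, Gamma_vuv = -0.211396, Gamma_vvv = 0.061754; k4 = (-0.863134, -1.899683, 0.787253, 0.470386)
  Y <- Y + (h/6)(k1 + 2k2 + 2k3 + k4): u = -0.3895, v = -0.5417, du/dtau = -0.8633, dv/dtau = -1.8997
step 4:
  k1: at (u, v) = (-0.389450, -0.541733), (du/dtau, dv/dtau) = (-0.863277, -1.899699); Gamma_uuu = 0.000000, Gamma_uuv = -0.353801, Gamma_uvv = 0.103346, Gamma_vuu = 0.000000, Gamma_vuv = -0.211399, Gamma_vvv = 0.061750; k1 = (-0.863277, -1.899699, 0.787483, 0.470526)
  k2: at (u, v) = (-0.411032, -0.589226), (du/dtau, dv/dtau) = (-0.843590, -1.887935); Gamma_uuu = 0.000000, Gamma_uuv = -0.352521, Gamma_uvv = 0.112693, Gamma_vuu = 0.000000, Gamma_vuv = -0.200069, Gamma_vvv = 0.063957; k2 = (-0.843590, -1.887935, 0.721210, 0.409314)
  k3: at (u, v) = (-0.410540, -0.588932), (du/dtau, dv/dtau) = (-0.845247, -1.889466); Gamma_uuu = 0.000000, Gamma_uuv = -0.352588, Gamma_uvv = 0.112553, Gamma_vuu = 0.000000, Gamma_vuv = -0.199994, Gamma_vvv = 0.063842; k3 = (-0.845247, -1.889466, 0.724386, 0.410886)
  k4: at (u, v) = (-0.431712, -0.636207), (du/dtau, dv/dtau) = (-0.827058, -1.879154); Gamma_uuu = 0.000000, Gamma_uuv = -0.348875, Gamma_uvv = 0.121581, Gamma_vuu = 0.000000, Gamma_vuv = -0.188367, Gamma_vvv = 0.065645; k4 = (-0.827058, -1.879154, 0.655092, 0.353702)
  Y <- Y + (h/6)(k1 + 2k2 + 2k3 + k4): u = -0.4317, v = -0.6362, du/dtau = -0.8272, dv/dtau = -1.8792

Answer: u = -0.4317, v = -0.6362, du/dtau = -0.8272, dv/dtau = -1.8792


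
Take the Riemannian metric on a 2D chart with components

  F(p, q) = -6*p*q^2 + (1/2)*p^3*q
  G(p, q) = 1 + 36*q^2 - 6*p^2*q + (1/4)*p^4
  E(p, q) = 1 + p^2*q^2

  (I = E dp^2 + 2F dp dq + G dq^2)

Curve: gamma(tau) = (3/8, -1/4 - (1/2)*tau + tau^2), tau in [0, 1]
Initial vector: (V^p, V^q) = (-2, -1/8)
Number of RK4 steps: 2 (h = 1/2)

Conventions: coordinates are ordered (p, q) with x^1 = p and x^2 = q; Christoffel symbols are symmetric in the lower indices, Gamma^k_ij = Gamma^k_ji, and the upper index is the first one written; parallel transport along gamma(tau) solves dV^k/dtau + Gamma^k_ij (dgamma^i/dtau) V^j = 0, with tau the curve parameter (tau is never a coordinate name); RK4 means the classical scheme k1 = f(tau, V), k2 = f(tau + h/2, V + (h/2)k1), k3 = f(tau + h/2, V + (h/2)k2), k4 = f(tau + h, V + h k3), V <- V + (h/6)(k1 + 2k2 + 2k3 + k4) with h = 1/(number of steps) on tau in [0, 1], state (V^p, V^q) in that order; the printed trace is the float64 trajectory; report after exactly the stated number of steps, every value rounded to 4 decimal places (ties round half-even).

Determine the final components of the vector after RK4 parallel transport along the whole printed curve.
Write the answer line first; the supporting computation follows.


Answer: V^p = -2.0000, V^q = -0.1250

gamma'(tau) = (0, -1/2 + 2*tau); f(tau, V)^k = -Gamma^k_ij(gamma(tau)) gamma'^i(tau) V^j; h = 1/2; intermediate values shown to 6 dp
curve data and Christoffel symbols at the stage parameters:
  tau = 0.000000: gamma = (0.375000, -0.250000), gamma' = (0.000000, -0.500000); Gamma_ppp = 0.006745, Gamma_ppq = -0.010118, Gamma_pqq = 0.161886, Gamma_qpp = -0.112983, Gamma_qpq = 0.169474, Gamma_qqq = -2.711588
  tau = 0.250000: gamma = (0.375000, -0.312500), gamma' = (0.000000, 0.000000); Gamma_ppp = 0.007633, Gamma_ppq = -0.009159, Gamma_pqq = 0.146546, Gamma_qpp = -0.126701, Gamma_qpq = 0.152042, Gamma_qqq = -2.432668
  tau = 0.500000: gamma = (0.375000, -0.250000), gamma' = (0.000000, 0.500000); Gamma_ppp = 0.006745, Gamma_ppq = -0.010118, Gamma_pqq = 0.161886, Gamma_qpp = -0.112983, Gamma_qpq = 0.169474, Gamma_qqq = -2.711588
  tau = 0.750000: gamma = (0.375000, -0.062500), gamma' = (0.000000, 1.000000); Gamma_ppp = 0.001222, Gamma_ppq = -0.007331, Gamma_pqq = 0.117300, Gamma_qpp = -0.023216, Gamma_qpq = 0.139293, Gamma_qqq = -2.228694
  tau = 1.000000: gamma = (0.375000, 0.250000), gamma' = (0.000000, 1.500000); Gamma_ppp = 0.007677, Gamma_ppq = 0.011516, Gamma_pqq = -0.184257, Gamma_qpp = -0.117080, Gamma_qpq = -0.175620, Gamma_qqq = 2.809925
step 0: V^p = -2.0000, V^q = -0.1250
step 1: k1 = (0.000000, 0.000000), k2 = (0.000000, 0.000000), k3 = (0.000000, 0.000000), k4 = (0.000000, 0.000000); V <- V + (h/6)(k1 + 2k2 + 2k3 + k4): V^p = -2.0000, V^q = -0.1250
step 2: k1 = (0.000000, 0.000000), k2 = (0.000000, 0.000000), k3 = (0.000000, 0.000000), k4 = (0.000000, 0.000000); V <- V + (h/6)(k1 + 2k2 + 2k3 + k4): V^p = -2.0000, V^q = -0.1250


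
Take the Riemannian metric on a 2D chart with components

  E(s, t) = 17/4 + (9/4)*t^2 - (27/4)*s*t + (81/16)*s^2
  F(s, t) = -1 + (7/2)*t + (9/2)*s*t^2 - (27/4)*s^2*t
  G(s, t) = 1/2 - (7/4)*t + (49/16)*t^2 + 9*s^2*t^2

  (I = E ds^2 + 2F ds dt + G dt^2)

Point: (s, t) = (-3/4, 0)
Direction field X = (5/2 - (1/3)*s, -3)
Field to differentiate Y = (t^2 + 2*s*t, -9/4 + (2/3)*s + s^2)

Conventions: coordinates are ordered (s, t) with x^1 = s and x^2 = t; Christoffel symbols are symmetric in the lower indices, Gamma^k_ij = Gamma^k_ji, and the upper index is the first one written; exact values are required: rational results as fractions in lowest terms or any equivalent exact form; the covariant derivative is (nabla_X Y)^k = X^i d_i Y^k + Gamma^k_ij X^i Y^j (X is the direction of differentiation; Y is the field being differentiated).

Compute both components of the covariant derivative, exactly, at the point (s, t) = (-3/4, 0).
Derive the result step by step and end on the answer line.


E = 1817/256, F = -1, G = 1/2 at the point
E_s = -243/32, E_t = 81/16, F_s = 0, F_t = -19/64, G_s = 0, G_t = -7/4
EG - F^2 = 1305/512;  g^inv = (512/1305) * [[1/2, 1], [1, 1817/256]]
first-kind symbols [ij,l] = (1/2)(d_i g_jl + d_j g_il - d_l g_ij): [ss,s] = E_s/2 = -243/64, [ss,t] = F_s - E_t/2 = -81/32, [st,s] = E_t/2 = 81/32, [st,t] = G_s/2 = 0, [tt,s] = F_t - G_s/2 = -19/64, [tt,t] = G_t/2 = -7/8
Gamma^s_ij = (G*[ij,s] - F*[ij,t])/(EG - F^2), Gamma^t_ij = (E*[ij,t] - F*[ij,s])/(EG - F^2)
Gamma_sss = -252/145, Gamma_sst = 72/145, Gamma_stt = -524/1305, Gamma_tss = -19809/2320, Gamma_tst = 144/145, Gamma_ttt = -13327/5220
X = (11/4, -3), Y = (0, -35/16) at the point

Answer: (nabla_X Y)^s = -781/696, (nabla_X Y)^t = -139313/5568


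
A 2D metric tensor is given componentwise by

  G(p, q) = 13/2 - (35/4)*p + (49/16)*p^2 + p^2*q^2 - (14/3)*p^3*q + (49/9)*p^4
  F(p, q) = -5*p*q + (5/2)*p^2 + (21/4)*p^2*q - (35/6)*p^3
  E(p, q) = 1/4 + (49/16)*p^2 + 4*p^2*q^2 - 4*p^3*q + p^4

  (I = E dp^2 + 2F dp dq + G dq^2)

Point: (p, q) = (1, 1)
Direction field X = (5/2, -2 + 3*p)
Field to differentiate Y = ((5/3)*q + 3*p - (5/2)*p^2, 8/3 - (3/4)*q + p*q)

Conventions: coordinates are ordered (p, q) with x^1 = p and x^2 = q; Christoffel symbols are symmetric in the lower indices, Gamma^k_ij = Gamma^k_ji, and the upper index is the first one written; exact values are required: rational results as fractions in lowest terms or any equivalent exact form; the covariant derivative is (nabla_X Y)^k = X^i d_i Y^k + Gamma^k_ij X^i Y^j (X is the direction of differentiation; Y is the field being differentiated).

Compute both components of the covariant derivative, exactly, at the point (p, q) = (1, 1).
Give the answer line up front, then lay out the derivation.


Answer: (nabla_X Y)^p = 409057/206982, (nabla_X Y)^q = 498877/275976

E = 69/16, F = -37/12, G = 373/144 at the point
E_p = 49/8, E_q = 4, F_p = -7, F_q = 1/4, G_p = 515/72, G_q = -8/3
EG - F^2 = 3833/2304;  g^inv = (2304/3833) * [[373/144, 37/12], [37/12, 69/16]]
first-kind symbols [ij,l] = (1/2)(d_i g_jl + d_j g_il - d_l g_ij): [pp,p] = E_p/2 = 49/16, [pp,q] = F_p - E_q/2 = -9, [pq,p] = E_q/2 = 2, [pq,q] = G_p/2 = 515/144, [qq,p] = F_q - G_p/2 = -479/144, [qq,q] = G_q/2 = -4/3
Gamma^p_ij = (G*[ij,p] - F*[ij,q])/(EG - F^2), Gamma^q_ij = (E*[ij,q] - F*[ij,p])/(EG - F^2)
Gamma_ppp = -45659/3833, Gamma_ppq = 112028/11499, Gamma_pqq = -263915/34497, Gamma_qpp = -67668/3833, Gamma_qpq = 49743/3833, Gamma_qqq = -110636/11499
X = (5/2, 1), Y = (13/6, 35/12) at the point
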